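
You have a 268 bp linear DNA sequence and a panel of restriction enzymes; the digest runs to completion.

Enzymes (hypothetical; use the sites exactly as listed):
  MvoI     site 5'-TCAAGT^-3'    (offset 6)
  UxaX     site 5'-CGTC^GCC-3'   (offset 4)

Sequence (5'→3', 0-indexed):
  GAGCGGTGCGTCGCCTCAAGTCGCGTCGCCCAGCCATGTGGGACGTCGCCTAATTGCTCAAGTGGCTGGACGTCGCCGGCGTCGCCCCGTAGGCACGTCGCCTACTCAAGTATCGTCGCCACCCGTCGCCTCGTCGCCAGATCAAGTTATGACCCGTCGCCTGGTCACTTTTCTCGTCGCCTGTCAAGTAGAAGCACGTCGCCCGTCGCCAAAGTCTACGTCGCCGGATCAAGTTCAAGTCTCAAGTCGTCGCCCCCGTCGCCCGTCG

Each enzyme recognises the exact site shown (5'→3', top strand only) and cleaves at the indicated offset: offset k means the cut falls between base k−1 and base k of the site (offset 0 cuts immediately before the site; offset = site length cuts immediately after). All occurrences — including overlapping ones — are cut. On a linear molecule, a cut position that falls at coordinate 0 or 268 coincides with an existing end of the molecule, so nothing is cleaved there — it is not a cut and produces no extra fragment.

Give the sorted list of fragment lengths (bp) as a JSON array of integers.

[4,6,6,6,7,7,8,8,9,9,9,10,11,11,11,11,12,12,12,12,15,16,16,20,20]

Site scan:
  MvoI (TCAAGT, off=6): starts [15, 57, 105, 141, 183, 228, 234, 241] → cuts [21, 63, 111, 147, 189, 234, 240, 247]
  UxaX (CGTCGCC, off=4): starts [8, 23, 43, 70, 79, 95, 113, 123, 131, 154, 174, 196, 203, 218, 247, 256] → cuts [12, 27, 47, 74, 83, 99, 117, 127, 135, 158, 178, 200, 207, 222, 251, 260]

All cut coordinates (distinct, sorted): [12, 21, 27, 47, 63, 74, 83, 99, 111, 117, 127, 135, 147, 158, 178, 189, 200, 207, 222, 234, 240, 247, 251, 260]

Fragment lengths:
  [0,12): 12 bp
  [12,21): 9 bp
  [21,27): 6 bp
  [27,47): 20 bp
  [47,63): 16 bp
  [63,74): 11 bp
  [74,83): 9 bp
  [83,99): 16 bp
  [99,111): 12 bp
  [111,117): 6 bp
  [117,127): 10 bp
  [127,135): 8 bp
  [135,147): 12 bp
  [147,158): 11 bp
  [158,178): 20 bp
  [178,189): 11 bp
  [189,200): 11 bp
  [200,207): 7 bp
  [207,222): 15 bp
  [222,234): 12 bp
  [234,240): 6 bp
  [240,247): 7 bp
  [247,251): 4 bp
  [251,260): 9 bp
  [260,268): 8 bp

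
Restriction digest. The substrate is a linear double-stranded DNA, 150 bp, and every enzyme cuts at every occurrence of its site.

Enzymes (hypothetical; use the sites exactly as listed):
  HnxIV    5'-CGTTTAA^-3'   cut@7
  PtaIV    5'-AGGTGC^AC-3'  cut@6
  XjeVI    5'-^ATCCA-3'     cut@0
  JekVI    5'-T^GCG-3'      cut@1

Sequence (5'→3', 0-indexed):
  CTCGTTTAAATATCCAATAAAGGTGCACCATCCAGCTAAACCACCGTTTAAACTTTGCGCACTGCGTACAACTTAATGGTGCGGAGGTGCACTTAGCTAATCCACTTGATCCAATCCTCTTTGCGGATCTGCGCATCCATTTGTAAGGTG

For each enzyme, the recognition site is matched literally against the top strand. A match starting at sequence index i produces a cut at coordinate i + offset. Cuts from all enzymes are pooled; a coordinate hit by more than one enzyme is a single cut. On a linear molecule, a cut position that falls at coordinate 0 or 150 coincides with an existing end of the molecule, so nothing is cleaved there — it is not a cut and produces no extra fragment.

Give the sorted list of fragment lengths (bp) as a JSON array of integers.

Scan for sites:
  HnxIV (CGTTTAA, off=7): starts [2, 44] → cuts [9, 51]
  PtaIV (AGGTGCAC, off=6): starts [20, 84] → cuts [26, 90]
  XjeVI (ATCCA, off=0): starts [11, 29, 99, 108, 134] → cuts [11, 29, 99, 108, 134]
  JekVI (TGCG, off=1): starts [55, 62, 79, 121, 129] → cuts [56, 63, 80, 122, 130]

All cut coordinates (distinct, sorted): [9, 11, 26, 29, 51, 56, 63, 80, 90, 99, 108, 122, 130, 134]

Fragments:
  [0,9): 9 bp
  [9,11): 2 bp
  [11,26): 15 bp
  [26,29): 3 bp
  [29,51): 22 bp
  [51,56): 5 bp
  [56,63): 7 bp
  [63,80): 17 bp
  [80,90): 10 bp
  [90,99): 9 bp
  [99,108): 9 bp
  [108,122): 14 bp
  [122,130): 8 bp
  [130,134): 4 bp
  [134,150): 16 bp

[2,3,4,5,7,8,9,9,9,10,14,15,16,17,22]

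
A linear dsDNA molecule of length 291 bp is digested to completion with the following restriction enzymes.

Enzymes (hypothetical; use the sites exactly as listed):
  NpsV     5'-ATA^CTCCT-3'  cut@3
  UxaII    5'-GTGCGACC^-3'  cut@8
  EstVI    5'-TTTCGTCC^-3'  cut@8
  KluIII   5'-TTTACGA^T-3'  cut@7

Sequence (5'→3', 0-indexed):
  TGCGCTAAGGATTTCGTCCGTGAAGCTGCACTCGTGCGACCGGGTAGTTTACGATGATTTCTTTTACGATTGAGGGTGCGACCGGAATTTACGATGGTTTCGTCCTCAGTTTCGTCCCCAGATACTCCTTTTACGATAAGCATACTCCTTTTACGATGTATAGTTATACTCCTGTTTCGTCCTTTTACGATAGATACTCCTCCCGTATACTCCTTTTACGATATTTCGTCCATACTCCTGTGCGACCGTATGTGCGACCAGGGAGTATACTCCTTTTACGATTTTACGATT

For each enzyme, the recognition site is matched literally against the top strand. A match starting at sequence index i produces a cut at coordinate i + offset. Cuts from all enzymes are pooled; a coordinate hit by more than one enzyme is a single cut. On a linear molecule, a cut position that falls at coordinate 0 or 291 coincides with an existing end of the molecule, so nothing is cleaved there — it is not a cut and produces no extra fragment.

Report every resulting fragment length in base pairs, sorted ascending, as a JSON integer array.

Site scan:
  NpsV (ATACTCCT, off=3): starts [121, 141, 165, 193, 206, 231, 266] → cuts [124, 144, 168, 196, 209, 234, 269]
  UxaII (GTGCGACC, off=8): starts [33, 75, 239, 251] → cuts [41, 83, 247, 259]
  EstVI (TTTCGTCC, off=8): starts [11, 97, 109, 174, 223] → cuts [19, 105, 117, 182, 231]
  KluIII (TTTACGAT, off=7): starts [47, 62, 87, 129, 149, 183, 214, 274, 282] → cuts [54, 69, 94, 136, 156, 190, 221, 281, 289]

All cut coordinates (distinct, sorted): [19, 41, 54, 69, 83, 94, 105, 117, 124, 136, 144, 156, 168, 182, 190, 196, 209, 221, 231, 234, 247, 259, 269, 281, 289]

Fragments:
  [0,19): 19 bp
  [19,41): 22 bp
  [41,54): 13 bp
  [54,69): 15 bp
  [69,83): 14 bp
  [83,94): 11 bp
  [94,105): 11 bp
  [105,117): 12 bp
  [117,124): 7 bp
  [124,136): 12 bp
  [136,144): 8 bp
  [144,156): 12 bp
  [156,168): 12 bp
  [168,182): 14 bp
  [182,190): 8 bp
  [190,196): 6 bp
  [196,209): 13 bp
  [209,221): 12 bp
  [221,231): 10 bp
  [231,234): 3 bp
  [234,247): 13 bp
  [247,259): 12 bp
  [259,269): 10 bp
  [269,281): 12 bp
  [281,289): 8 bp
  [289,291): 2 bp

[2,3,6,7,8,8,8,10,10,11,11,12,12,12,12,12,12,12,13,13,13,14,14,15,19,22]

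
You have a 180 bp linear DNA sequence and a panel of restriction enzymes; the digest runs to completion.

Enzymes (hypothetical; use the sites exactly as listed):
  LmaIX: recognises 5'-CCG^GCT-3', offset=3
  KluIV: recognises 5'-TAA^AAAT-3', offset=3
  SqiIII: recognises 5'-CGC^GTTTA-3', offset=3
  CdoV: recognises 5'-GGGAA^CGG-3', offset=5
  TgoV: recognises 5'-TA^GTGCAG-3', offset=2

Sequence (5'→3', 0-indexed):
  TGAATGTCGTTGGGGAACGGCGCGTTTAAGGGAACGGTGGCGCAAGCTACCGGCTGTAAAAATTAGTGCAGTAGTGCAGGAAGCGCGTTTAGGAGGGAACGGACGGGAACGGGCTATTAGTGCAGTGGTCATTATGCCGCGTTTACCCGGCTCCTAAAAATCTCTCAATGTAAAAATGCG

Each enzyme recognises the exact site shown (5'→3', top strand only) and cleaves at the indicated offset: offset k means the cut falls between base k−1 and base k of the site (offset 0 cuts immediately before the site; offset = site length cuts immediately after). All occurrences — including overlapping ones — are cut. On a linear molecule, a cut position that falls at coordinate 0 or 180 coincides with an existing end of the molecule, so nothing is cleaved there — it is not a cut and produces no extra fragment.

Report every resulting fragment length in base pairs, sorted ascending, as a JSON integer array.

Scan for sites:
  LmaIX (CCGGCT, off=3): starts [49, 146] → cuts [52, 149]
  KluIV (TAAAAAT, off=3): starts [56, 154, 170] → cuts [59, 157, 173]
  SqiIII (CGCGTTTA, off=3): starts [20, 83, 137] → cuts [23, 86, 140]
  CdoV (GGGAACGG, off=5): starts [12, 29, 94, 104] → cuts [17, 34, 99, 109]
  TgoV (TAGTGCAG, off=2): starts [63, 71, 117] → cuts [65, 73, 119]

Pooled cuts: [17, 23, 34, 52, 59, 65, 73, 86, 99, 109, 119, 140, 149, 157, 173]

Fragment lengths:
  [0,17): 17 bp
  [17,23): 6 bp
  [23,34): 11 bp
  [34,52): 18 bp
  [52,59): 7 bp
  [59,65): 6 bp
  [65,73): 8 bp
  [73,86): 13 bp
  [86,99): 13 bp
  [99,109): 10 bp
  [109,119): 10 bp
  [119,140): 21 bp
  [140,149): 9 bp
  [149,157): 8 bp
  [157,173): 16 bp
  [173,180): 7 bp

[6,6,7,7,8,8,9,10,10,11,13,13,16,17,18,21]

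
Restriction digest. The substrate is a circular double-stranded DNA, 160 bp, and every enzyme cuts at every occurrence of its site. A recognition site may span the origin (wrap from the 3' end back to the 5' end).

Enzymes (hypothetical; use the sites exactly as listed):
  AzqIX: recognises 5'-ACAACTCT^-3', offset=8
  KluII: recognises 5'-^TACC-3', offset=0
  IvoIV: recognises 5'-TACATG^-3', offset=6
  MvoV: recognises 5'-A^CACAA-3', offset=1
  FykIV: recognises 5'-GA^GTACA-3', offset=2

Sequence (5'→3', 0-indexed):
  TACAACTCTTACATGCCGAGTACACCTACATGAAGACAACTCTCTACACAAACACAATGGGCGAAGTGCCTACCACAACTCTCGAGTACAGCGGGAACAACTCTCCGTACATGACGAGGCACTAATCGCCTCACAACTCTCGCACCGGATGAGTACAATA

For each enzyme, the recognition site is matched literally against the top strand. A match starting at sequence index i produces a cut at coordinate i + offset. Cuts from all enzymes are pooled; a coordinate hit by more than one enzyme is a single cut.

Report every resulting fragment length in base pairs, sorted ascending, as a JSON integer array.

Scan for sites:
  AzqIX ACAACTCT/8: at [1, 35, 74, 96, 132] ⇒ [9, 43, 82, 104, 140]
  KluII TACC/0: at [70] ⇒ [70]
  IvoIV TACATG/6: at [9, 26, 107] ⇒ [15, 32, 113]
  MvoV ACACAA/1: at [45, 51] ⇒ [46, 52]
  FykIV GAGTACA/2: at [17, 83, 150] ⇒ [19, 85, 152]

Pooled cuts: [9, 15, 19, 32, 43, 46, 52, 70, 82, 85, 104, 113, 140, 152]

Fragments:
  9→15: 6 bp
  15→19: 4 bp
  19→32: 13 bp
  32→43: 11 bp
  43→46: 3 bp
  46→52: 6 bp
  52→70: 18 bp
  70→82: 12 bp
  82→85: 3 bp
  85→104: 19 bp
  104→113: 9 bp
  113→140: 27 bp
  140→152: 12 bp
  152→9 (wrap): 160-152+9 = 17 bp

[3,3,4,6,6,9,11,12,12,13,17,18,19,27]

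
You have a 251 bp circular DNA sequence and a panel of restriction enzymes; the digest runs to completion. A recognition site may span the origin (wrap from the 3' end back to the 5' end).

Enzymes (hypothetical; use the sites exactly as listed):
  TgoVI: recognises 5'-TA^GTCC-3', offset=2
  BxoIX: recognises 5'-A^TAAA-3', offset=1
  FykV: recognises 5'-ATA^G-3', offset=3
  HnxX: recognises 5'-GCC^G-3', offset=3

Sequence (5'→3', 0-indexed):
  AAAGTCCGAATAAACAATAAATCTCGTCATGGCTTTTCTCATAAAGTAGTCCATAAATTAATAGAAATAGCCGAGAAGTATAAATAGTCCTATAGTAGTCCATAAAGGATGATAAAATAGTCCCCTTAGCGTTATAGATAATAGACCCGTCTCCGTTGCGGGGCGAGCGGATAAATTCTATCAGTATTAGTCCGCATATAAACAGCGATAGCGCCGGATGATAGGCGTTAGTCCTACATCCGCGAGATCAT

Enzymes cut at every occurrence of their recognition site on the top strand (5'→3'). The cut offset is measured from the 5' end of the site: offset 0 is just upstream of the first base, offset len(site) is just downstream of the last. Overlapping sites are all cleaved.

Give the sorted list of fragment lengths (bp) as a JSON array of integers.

Per-enzyme occurrences:
  TgoVI TAGTCC/2: at [46, 84, 95, 117, 187, 228] ⇒ [48, 86, 97, 119, 189, 230]
  BxoIX ATAAA/1: at [9, 16, 40, 52, 79, 101, 111, 170, 197, 249] ⇒ [10, 17, 41, 53, 80, 102, 112, 171, 198, 250]
  FykV ATAG/3: at [60, 66, 83, 91, 116, 133, 140, 207, 220] ⇒ [63, 69, 86, 94, 119, 136, 143, 210, 223]
  HnxX GCCG/3: at [69, 212] ⇒ [72, 215]

All cut coordinates (distinct, sorted): [10, 17, 41, 48, 53, 63, 69, 72, 80, 86, 94, 97, 102, 112, 119, 136, 143, 171, 189, 198, 210, 215, 223, 230, 250]

Fragment lengths:
  10→17: 7 bp
  17→41: 24 bp
  41→48: 7 bp
  48→53: 5 bp
  53→63: 10 bp
  63→69: 6 bp
  69→72: 3 bp
  72→80: 8 bp
  80→86: 6 bp
  86→94: 8 bp
  94→97: 3 bp
  97→102: 5 bp
  102→112: 10 bp
  112→119: 7 bp
  119→136: 17 bp
  136→143: 7 bp
  143→171: 28 bp
  171→189: 18 bp
  189→198: 9 bp
  198→210: 12 bp
  210→215: 5 bp
  215→223: 8 bp
  223→230: 7 bp
  230→250: 20 bp
  250→10 (wrap): 251-250+10 = 11 bp

[3,3,5,5,5,6,6,7,7,7,7,7,8,8,8,9,10,10,11,12,17,18,20,24,28]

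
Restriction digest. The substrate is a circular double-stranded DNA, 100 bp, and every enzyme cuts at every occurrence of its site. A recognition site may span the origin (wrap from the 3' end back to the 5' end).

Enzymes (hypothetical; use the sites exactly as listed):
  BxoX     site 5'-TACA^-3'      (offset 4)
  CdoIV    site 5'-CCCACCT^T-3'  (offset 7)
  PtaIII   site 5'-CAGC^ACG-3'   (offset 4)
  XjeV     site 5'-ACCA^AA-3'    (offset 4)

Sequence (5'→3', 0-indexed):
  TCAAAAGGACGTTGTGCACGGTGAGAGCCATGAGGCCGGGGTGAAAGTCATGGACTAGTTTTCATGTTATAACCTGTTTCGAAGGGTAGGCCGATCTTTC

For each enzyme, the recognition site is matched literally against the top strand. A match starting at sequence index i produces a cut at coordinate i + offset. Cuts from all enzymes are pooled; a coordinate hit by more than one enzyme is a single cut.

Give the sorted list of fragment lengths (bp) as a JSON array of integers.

Scan for sites:
  BxoX (TACA, off=4): no sites
  CdoIV (CCCACCTT, off=7): no sites
  PtaIII (CAGCACG, off=4): no sites
  XjeV (ACCAAA, off=4): no sites

Pooled cuts: ∅

Fragment lengths:
  no cuts → one circular fragment of 100 bp

[100]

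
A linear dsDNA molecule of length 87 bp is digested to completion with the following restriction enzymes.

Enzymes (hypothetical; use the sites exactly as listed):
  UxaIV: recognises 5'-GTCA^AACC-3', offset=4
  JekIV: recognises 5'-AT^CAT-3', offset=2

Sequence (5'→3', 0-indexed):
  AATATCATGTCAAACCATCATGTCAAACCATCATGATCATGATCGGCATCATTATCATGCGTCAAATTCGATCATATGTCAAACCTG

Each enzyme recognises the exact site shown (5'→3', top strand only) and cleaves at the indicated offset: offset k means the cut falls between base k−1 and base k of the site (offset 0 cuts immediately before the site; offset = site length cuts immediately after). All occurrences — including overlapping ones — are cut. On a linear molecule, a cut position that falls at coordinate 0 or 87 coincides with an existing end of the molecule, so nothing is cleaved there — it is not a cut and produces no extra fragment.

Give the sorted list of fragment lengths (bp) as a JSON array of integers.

Scan for sites:
  UxaIV (GTCAAACC, off=4): starts [8, 21, 77] → cuts [12, 25, 81]
  JekIV (ATCAT, off=2): starts [3, 16, 29, 35, 47, 53, 70] → cuts [5, 18, 31, 37, 49, 55, 72]

Pooled cuts: [5, 12, 18, 25, 31, 37, 49, 55, 72, 81]

Fragments:
  [0,5): 5 bp
  [5,12): 7 bp
  [12,18): 6 bp
  [18,25): 7 bp
  [25,31): 6 bp
  [31,37): 6 bp
  [37,49): 12 bp
  [49,55): 6 bp
  [55,72): 17 bp
  [72,81): 9 bp
  [81,87): 6 bp

[5,6,6,6,6,6,7,7,9,12,17]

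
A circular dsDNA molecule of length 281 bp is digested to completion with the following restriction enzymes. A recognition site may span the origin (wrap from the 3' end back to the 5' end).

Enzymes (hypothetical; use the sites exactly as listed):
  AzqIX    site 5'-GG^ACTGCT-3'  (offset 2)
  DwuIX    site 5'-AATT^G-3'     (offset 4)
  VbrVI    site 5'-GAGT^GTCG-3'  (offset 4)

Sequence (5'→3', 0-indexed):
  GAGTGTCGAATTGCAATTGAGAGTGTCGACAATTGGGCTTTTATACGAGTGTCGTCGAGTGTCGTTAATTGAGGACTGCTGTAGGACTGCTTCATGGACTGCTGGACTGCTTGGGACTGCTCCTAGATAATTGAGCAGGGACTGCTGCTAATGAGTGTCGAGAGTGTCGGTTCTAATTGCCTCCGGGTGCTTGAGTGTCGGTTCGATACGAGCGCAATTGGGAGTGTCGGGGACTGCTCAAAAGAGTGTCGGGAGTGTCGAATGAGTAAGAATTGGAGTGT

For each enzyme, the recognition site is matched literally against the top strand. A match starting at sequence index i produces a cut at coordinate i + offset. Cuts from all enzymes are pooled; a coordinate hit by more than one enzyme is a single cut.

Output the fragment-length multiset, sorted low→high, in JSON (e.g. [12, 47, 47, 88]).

[4,6,6,6,7,8,8,8,9,9,10,10,10,10,11,11,12,13,15,16,16,17,18,18,23]

Scan for sites:
  AzqIX GGACTGCT/2: at [72, 83, 95, 103, 113, 138, 230] ⇒ [74, 85, 97, 105, 115, 140, 232]
  DwuIX AATTG/4: at [8, 14, 30, 66, 128, 174, 215, 270] ⇒ [12, 18, 34, 70, 132, 178, 219, 274]
  VbrVI GAGTGTCG/4: at [0, 20, 46, 56, 152, 161, 192, 221, 243, 252] ⇒ [4, 24, 50, 60, 156, 165, 196, 225, 247, 256]

All cut coordinates (distinct, sorted): [4, 12, 18, 24, 34, 50, 60, 70, 74, 85, 97, 105, 115, 132, 140, 156, 165, 178, 196, 219, 225, 232, 247, 256, 274]

Fragment lengths:
  4→12: 8 bp
  12→18: 6 bp
  18→24: 6 bp
  24→34: 10 bp
  34→50: 16 bp
  50→60: 10 bp
  60→70: 10 bp
  70→74: 4 bp
  74→85: 11 bp
  85→97: 12 bp
  97→105: 8 bp
  105→115: 10 bp
  115→132: 17 bp
  132→140: 8 bp
  140→156: 16 bp
  156→165: 9 bp
  165→178: 13 bp
  178→196: 18 bp
  196→219: 23 bp
  219→225: 6 bp
  225→232: 7 bp
  232→247: 15 bp
  247→256: 9 bp
  256→274: 18 bp
  274→4 (wrap): 281-274+4 = 11 bp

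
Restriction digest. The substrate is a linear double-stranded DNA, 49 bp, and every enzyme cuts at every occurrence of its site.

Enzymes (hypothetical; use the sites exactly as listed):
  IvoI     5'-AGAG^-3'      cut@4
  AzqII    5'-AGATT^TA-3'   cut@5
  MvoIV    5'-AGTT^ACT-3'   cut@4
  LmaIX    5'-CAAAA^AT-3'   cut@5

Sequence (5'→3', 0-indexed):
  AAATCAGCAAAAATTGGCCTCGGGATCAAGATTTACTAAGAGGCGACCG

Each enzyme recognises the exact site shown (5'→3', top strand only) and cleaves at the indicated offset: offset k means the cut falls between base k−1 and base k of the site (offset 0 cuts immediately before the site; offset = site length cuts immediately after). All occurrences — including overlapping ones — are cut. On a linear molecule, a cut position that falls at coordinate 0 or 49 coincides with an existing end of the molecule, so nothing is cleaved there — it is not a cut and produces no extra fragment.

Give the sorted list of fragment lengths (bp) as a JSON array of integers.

[7,9,12,21]

Site scan:
  IvoI (AGAG, off=4): starts [38] → cuts [42]
  AzqII (AGATTTA, off=5): starts [28] → cuts [33]
  MvoIV (AGTTACT, off=4): no sites
  LmaIX (CAAAAAT, off=5): starts [7] → cuts [12]

All cut coordinates (distinct, sorted): [12, 33, 42]

Fragment lengths:
  [0,12): 12 bp
  [12,33): 21 bp
  [33,42): 9 bp
  [42,49): 7 bp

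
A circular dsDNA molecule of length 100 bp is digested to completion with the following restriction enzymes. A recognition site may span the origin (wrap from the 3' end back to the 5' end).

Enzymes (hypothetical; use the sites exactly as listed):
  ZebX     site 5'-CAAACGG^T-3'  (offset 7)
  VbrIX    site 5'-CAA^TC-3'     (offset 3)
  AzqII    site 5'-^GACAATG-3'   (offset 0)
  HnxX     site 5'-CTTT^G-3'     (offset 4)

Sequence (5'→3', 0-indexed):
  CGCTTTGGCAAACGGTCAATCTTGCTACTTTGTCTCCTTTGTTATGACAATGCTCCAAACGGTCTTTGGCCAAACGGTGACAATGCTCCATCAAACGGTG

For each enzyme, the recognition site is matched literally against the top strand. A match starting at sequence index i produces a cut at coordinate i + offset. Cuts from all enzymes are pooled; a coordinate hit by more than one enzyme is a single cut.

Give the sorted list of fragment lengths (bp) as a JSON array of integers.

[1,4,5,5,8,9,9,10,12,17,20]

Scan for sites:
  ZebX CAAACGGT/7: at [8, 55, 70, 91] ⇒ [15, 62, 77, 98]
  VbrIX CAATC/3: at [16] ⇒ [19]
  AzqII GACAATG/0: at [45, 78] ⇒ [45, 78]
  HnxX CTTTG/4: at [2, 27, 36, 63] ⇒ [6, 31, 40, 67]

All cut coordinates (distinct, sorted): [6, 15, 19, 31, 40, 45, 62, 67, 77, 78, 98]

Fragment lengths:
  6→15: 9 bp
  15→19: 4 bp
  19→31: 12 bp
  31→40: 9 bp
  40→45: 5 bp
  45→62: 17 bp
  62→67: 5 bp
  67→77: 10 bp
  77→78: 1 bp
  78→98: 20 bp
  98→6 (wrap): 100-98+6 = 8 bp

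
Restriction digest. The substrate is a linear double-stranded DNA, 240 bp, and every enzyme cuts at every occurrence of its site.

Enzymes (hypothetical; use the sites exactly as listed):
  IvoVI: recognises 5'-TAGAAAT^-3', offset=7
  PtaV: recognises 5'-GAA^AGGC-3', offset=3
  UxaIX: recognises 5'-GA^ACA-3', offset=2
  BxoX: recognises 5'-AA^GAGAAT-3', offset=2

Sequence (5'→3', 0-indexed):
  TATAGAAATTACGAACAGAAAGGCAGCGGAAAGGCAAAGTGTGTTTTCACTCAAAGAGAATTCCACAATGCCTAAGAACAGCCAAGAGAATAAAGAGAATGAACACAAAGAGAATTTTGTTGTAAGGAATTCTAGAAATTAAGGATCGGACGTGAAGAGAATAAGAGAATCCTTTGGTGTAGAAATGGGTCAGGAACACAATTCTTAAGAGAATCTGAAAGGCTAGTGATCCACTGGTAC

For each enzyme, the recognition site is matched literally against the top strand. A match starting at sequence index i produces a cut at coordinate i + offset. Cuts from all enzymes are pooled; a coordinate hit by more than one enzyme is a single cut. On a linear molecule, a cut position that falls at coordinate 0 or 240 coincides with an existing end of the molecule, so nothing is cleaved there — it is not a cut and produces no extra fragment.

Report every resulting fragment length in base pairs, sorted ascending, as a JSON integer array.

Site scan:
  IvoVI (TAGAAAT, off=7): starts [2, 132, 179] → cuts [9, 139, 186]
  PtaV (GAAAGGC, off=3): starts [17, 28, 216] → cuts [20, 31, 219]
  UxaIX (GAACA, off=2): starts [12, 75, 100, 193] → cuts [14, 77, 102, 195]
  BxoX (AAGAGAAT, off=2): starts [53, 83, 92, 107, 154, 162, 206] → cuts [55, 85, 94, 109, 156, 164, 208]

Pooled cuts: [9, 14, 20, 31, 55, 77, 85, 94, 102, 109, 139, 156, 164, 186, 195, 208, 219]

Fragment lengths:
  [0,9): 9 bp
  [9,14): 5 bp
  [14,20): 6 bp
  [20,31): 11 bp
  [31,55): 24 bp
  [55,77): 22 bp
  [77,85): 8 bp
  [85,94): 9 bp
  [94,102): 8 bp
  [102,109): 7 bp
  [109,139): 30 bp
  [139,156): 17 bp
  [156,164): 8 bp
  [164,186): 22 bp
  [186,195): 9 bp
  [195,208): 13 bp
  [208,219): 11 bp
  [219,240): 21 bp

[5,6,7,8,8,8,9,9,9,11,11,13,17,21,22,22,24,30]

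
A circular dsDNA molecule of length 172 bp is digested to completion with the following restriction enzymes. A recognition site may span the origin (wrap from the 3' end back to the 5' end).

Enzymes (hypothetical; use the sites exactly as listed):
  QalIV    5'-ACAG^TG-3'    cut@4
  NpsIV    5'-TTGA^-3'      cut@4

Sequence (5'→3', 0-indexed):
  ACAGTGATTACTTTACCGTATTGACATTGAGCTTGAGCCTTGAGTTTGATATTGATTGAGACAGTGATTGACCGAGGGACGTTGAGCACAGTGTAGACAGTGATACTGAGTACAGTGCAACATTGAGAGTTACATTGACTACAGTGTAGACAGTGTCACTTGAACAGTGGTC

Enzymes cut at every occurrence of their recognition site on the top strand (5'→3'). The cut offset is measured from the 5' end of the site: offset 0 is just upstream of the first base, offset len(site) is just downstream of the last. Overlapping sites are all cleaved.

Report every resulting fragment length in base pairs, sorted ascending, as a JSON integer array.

[4,4,5,6,6,6,6,6,6,7,7,9,9,9,10,11,12,14,15,20]

Site scan:
  QalIV ACAGTG/4: at [0, 60, 87, 96, 111, 140, 149, 163] ⇒ [4, 64, 91, 100, 115, 144, 153, 167]
  NpsIV TTGA/4: at [20, 26, 32, 39, 45, 51, 55, 67, 81, 122, 134, 159] ⇒ [24, 30, 36, 43, 49, 55, 59, 71, 85, 126, 138, 163]

All cut coordinates (distinct, sorted): [4, 24, 30, 36, 43, 49, 55, 59, 64, 71, 85, 91, 100, 115, 126, 138, 144, 153, 163, 167]

Fragment lengths:
  4→24: 20 bp
  24→30: 6 bp
  30→36: 6 bp
  36→43: 7 bp
  43→49: 6 bp
  49→55: 6 bp
  55→59: 4 bp
  59→64: 5 bp
  64→71: 7 bp
  71→85: 14 bp
  85→91: 6 bp
  91→100: 9 bp
  100→115: 15 bp
  115→126: 11 bp
  126→138: 12 bp
  138→144: 6 bp
  144→153: 9 bp
  153→163: 10 bp
  163→167: 4 bp
  167→4 (wrap): 172-167+4 = 9 bp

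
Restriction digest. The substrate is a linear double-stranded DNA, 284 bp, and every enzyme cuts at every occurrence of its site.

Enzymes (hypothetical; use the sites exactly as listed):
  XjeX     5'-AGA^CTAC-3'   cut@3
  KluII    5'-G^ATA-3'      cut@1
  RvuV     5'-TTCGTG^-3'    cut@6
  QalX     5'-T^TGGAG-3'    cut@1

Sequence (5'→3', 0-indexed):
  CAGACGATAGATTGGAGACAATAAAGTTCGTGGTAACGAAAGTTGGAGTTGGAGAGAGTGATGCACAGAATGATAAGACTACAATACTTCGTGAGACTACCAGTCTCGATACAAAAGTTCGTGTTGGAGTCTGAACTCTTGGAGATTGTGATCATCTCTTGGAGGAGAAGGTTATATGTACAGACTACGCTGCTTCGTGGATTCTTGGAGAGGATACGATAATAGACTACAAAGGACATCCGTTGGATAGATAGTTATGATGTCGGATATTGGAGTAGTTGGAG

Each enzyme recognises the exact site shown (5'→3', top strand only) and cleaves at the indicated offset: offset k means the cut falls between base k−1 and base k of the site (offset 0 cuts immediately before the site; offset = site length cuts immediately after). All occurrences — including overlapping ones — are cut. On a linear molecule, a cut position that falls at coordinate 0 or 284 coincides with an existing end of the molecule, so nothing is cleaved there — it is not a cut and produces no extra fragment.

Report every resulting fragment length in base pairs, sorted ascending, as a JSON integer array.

[1,3,4,4,5,5,6,6,6,6,6,8,8,9,11,12,15,15,15,15,16,20,20,20,23,25]

Scan for sites:
  XjeX (AGACTAC, off=3): starts [75, 93, 181, 223] → cuts [78, 96, 184, 226]
  KluII (GATA, off=1): starts [5, 71, 107, 212, 217, 245, 249, 265] → cuts [6, 72, 108, 213, 218, 246, 250, 266]
  RvuV (TTCGTG, off=6): starts [26, 87, 117, 193] → cuts [32, 93, 123, 199]
  QalX (TTGGAG, off=1): starts [11, 42, 48, 123, 138, 158, 204, 269, 278] → cuts [12, 43, 49, 124, 139, 159, 205, 270, 279]

All cut coordinates (distinct, sorted): [6, 12, 32, 43, 49, 72, 78, 93, 96, 108, 123, 124, 139, 159, 184, 199, 205, 213, 218, 226, 246, 250, 266, 270, 279]

Fragment lengths:
  [0,6): 6 bp
  [6,12): 6 bp
  [12,32): 20 bp
  [32,43): 11 bp
  [43,49): 6 bp
  [49,72): 23 bp
  [72,78): 6 bp
  [78,93): 15 bp
  [93,96): 3 bp
  [96,108): 12 bp
  [108,123): 15 bp
  [123,124): 1 bp
  [124,139): 15 bp
  [139,159): 20 bp
  [159,184): 25 bp
  [184,199): 15 bp
  [199,205): 6 bp
  [205,213): 8 bp
  [213,218): 5 bp
  [218,226): 8 bp
  [226,246): 20 bp
  [246,250): 4 bp
  [250,266): 16 bp
  [266,270): 4 bp
  [270,279): 9 bp
  [279,284): 5 bp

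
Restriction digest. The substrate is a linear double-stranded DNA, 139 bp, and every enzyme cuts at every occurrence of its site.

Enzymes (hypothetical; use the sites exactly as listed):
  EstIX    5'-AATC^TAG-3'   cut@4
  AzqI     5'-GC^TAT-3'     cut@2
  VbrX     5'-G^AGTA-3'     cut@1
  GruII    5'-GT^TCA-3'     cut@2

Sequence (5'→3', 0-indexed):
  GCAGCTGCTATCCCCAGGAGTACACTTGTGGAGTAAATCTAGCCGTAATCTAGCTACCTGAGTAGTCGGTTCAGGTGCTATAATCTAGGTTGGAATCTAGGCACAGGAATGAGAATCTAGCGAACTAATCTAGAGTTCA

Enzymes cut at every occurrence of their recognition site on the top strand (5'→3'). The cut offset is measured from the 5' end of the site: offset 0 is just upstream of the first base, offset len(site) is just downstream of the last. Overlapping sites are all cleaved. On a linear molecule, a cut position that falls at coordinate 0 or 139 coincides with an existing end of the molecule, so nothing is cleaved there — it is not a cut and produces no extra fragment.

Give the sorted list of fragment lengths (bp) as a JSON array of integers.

Scan for sites:
  EstIX AATCTAG/4: at [35, 46, 81, 93, 113, 126] ⇒ [39, 50, 85, 97, 117, 130]
  AzqI GCTAT/2: at [6, 76] ⇒ [8, 78]
  VbrX GAGTA/1: at [17, 30, 59] ⇒ [18, 31, 60]
  GruII GTTCA/2: at [68, 134] ⇒ [70, 136]

All cut coordinates (distinct, sorted): [8, 18, 31, 39, 50, 60, 70, 78, 85, 97, 117, 130, 136]

Fragment lengths:
  [0,8): 8 bp
  [8,18): 10 bp
  [18,31): 13 bp
  [31,39): 8 bp
  [39,50): 11 bp
  [50,60): 10 bp
  [60,70): 10 bp
  [70,78): 8 bp
  [78,85): 7 bp
  [85,97): 12 bp
  [97,117): 20 bp
  [117,130): 13 bp
  [130,136): 6 bp
  [136,139): 3 bp

[3,6,7,8,8,8,10,10,10,11,12,13,13,20]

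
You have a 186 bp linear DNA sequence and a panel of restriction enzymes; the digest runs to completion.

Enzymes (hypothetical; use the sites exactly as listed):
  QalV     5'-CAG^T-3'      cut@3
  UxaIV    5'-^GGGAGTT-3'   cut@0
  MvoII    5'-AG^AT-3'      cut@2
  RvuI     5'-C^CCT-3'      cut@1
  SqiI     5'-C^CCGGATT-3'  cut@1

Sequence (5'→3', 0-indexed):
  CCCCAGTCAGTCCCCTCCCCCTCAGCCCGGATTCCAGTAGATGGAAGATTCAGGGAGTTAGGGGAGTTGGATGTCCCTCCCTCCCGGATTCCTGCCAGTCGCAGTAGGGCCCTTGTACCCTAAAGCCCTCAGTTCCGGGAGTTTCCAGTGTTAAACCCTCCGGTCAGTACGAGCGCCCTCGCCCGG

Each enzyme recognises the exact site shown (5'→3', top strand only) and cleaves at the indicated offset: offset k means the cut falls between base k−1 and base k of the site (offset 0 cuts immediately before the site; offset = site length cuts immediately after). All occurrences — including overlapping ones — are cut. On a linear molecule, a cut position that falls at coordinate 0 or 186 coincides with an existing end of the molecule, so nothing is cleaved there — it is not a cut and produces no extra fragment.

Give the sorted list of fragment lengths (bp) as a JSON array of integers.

[3,3,4,4,4,4,5,6,6,6,6,6,7,7,8,8,8,9,9,10,11,11,12,14,15]

Scan for sites:
  QalV (CAGT, off=3): starts [3, 7, 34, 95, 101, 129, 145, 164] → cuts [6, 10, 37, 98, 104, 132, 148, 167]
  UxaIV (GGGAGTT, off=0): starts [52, 61, 136] → cuts [52, 61, 136]
  MvoII (AGAT, off=2): starts [38, 45] → cuts [40, 47]
  RvuI (CCCT, off=1): starts [12, 18, 74, 78, 109, 117, 125, 155, 175] → cuts [13, 19, 75, 79, 110, 118, 126, 156, 176]
  SqiI (CCCGGATT, off=1): starts [25, 82] → cuts [26, 83]

Pooled cuts: [6, 10, 13, 19, 26, 37, 40, 47, 52, 61, 75, 79, 83, 98, 104, 110, 118, 126, 132, 136, 148, 156, 167, 176]

Fragments:
  [0,6): 6 bp
  [6,10): 4 bp
  [10,13): 3 bp
  [13,19): 6 bp
  [19,26): 7 bp
  [26,37): 11 bp
  [37,40): 3 bp
  [40,47): 7 bp
  [47,52): 5 bp
  [52,61): 9 bp
  [61,75): 14 bp
  [75,79): 4 bp
  [79,83): 4 bp
  [83,98): 15 bp
  [98,104): 6 bp
  [104,110): 6 bp
  [110,118): 8 bp
  [118,126): 8 bp
  [126,132): 6 bp
  [132,136): 4 bp
  [136,148): 12 bp
  [148,156): 8 bp
  [156,167): 11 bp
  [167,176): 9 bp
  [176,186): 10 bp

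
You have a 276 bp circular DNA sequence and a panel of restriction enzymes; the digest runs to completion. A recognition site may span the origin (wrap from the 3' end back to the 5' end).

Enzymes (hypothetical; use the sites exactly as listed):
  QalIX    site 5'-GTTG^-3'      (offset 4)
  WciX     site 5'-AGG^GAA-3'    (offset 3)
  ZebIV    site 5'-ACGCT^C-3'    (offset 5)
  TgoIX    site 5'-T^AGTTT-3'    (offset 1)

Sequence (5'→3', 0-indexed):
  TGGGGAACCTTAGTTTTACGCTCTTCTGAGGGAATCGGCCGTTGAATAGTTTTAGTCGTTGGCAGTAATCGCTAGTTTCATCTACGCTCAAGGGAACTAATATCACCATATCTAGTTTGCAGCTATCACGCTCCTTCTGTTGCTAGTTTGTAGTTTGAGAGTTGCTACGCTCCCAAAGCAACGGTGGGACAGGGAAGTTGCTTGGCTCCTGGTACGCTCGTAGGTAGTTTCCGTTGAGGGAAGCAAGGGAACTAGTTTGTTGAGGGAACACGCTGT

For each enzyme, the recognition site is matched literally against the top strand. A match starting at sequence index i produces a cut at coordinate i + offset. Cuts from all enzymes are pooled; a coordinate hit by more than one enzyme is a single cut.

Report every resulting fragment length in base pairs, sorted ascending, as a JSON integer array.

[2,3,3,3,5,5,7,7,7,7,9,9,9,9,10,11,11,12,13,13,13,14,15,18,19,20,22]

Site scan:
  QalIX GTTG/4: at [40, 57, 138, 160, 196, 232, 258, 274] ⇒ [2, 44, 61, 142, 164, 200, 236, 262]
  WciX AGGGAA/3: at [28, 90, 190, 236, 245, 262] ⇒ [31, 93, 193, 239, 248, 265]
  ZebIV ACGCTC/5: at [17, 83, 127, 166, 213] ⇒ [22, 88, 132, 171, 218]
  TgoIX TAGTTT/1: at [10, 46, 72, 112, 143, 150, 224, 252] ⇒ [11, 47, 73, 113, 144, 151, 225, 253]

All cut coordinates (distinct, sorted): [2, 11, 22, 31, 44, 47, 61, 73, 88, 93, 113, 132, 142, 144, 151, 164, 171, 193, 200, 218, 225, 236, 239, 248, 253, 262, 265]

Fragments:
  2→11: 9 bp
  11→22: 11 bp
  22→31: 9 bp
  31→44: 13 bp
  44→47: 3 bp
  47→61: 14 bp
  61→73: 12 bp
  73→88: 15 bp
  88→93: 5 bp
  93→113: 20 bp
  113→132: 19 bp
  132→142: 10 bp
  142→144: 2 bp
  144→151: 7 bp
  151→164: 13 bp
  164→171: 7 bp
  171→193: 22 bp
  193→200: 7 bp
  200→218: 18 bp
  218→225: 7 bp
  225→236: 11 bp
  236→239: 3 bp
  239→248: 9 bp
  248→253: 5 bp
  253→262: 9 bp
  262→265: 3 bp
  265→2 (wrap): 276-265+2 = 13 bp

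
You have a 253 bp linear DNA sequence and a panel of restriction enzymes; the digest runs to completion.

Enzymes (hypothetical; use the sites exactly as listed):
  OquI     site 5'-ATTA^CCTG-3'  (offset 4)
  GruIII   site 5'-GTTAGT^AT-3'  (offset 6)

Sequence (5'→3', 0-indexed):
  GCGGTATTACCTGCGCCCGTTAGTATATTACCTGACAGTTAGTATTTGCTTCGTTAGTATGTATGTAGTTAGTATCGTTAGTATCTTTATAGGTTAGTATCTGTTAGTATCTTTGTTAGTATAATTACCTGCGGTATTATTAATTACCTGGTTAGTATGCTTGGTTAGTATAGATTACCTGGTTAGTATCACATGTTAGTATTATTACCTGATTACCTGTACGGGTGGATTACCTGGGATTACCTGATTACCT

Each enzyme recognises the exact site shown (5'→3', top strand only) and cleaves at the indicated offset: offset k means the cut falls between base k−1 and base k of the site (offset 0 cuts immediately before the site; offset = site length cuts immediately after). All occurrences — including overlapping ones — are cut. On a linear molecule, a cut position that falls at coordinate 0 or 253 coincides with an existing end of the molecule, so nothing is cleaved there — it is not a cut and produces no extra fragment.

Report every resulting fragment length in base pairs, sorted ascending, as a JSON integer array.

[6,7,7,8,8,9,9,10,10,10,10,11,12,13,13,13,15,15,15,16,17,19]

Per-enzyme occurrences:
  OquI ATTACCTG/4: at [5, 26, 123, 142, 173, 203, 211, 228, 238] ⇒ [9, 30, 127, 146, 177, 207, 215, 232, 242]
  GruIII GTTAGTAT/6: at [18, 37, 52, 67, 76, 92, 102, 114, 150, 163, 181, 194] ⇒ [24, 43, 58, 73, 82, 98, 108, 120, 156, 169, 187, 200]

Pooled cuts: [9, 24, 30, 43, 58, 73, 82, 98, 108, 120, 127, 146, 156, 169, 177, 187, 200, 207, 215, 232, 242]

Fragments:
  [0,9): 9 bp
  [9,24): 15 bp
  [24,30): 6 bp
  [30,43): 13 bp
  [43,58): 15 bp
  [58,73): 15 bp
  [73,82): 9 bp
  [82,98): 16 bp
  [98,108): 10 bp
  [108,120): 12 bp
  [120,127): 7 bp
  [127,146): 19 bp
  [146,156): 10 bp
  [156,169): 13 bp
  [169,177): 8 bp
  [177,187): 10 bp
  [187,200): 13 bp
  [200,207): 7 bp
  [207,215): 8 bp
  [215,232): 17 bp
  [232,242): 10 bp
  [242,253): 11 bp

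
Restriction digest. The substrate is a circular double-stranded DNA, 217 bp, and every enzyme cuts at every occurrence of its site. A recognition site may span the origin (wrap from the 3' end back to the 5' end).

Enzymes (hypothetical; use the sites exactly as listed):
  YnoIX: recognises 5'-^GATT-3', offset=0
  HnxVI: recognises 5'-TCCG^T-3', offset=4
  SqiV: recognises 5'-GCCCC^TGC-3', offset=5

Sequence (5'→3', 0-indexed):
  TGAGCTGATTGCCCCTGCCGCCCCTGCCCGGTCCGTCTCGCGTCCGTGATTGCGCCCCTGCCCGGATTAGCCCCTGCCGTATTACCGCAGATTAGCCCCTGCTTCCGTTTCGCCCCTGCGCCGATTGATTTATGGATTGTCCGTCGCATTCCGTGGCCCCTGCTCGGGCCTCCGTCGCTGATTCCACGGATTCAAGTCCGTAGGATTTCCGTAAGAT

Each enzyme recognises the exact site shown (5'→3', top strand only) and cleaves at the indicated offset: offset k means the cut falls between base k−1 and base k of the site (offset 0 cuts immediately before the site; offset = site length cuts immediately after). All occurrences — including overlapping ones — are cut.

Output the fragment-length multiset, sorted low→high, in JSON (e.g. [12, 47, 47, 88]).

Per-enzyme occurrences:
  YnoIX (GATT, off=0): starts [6, 47, 64, 89, 122, 126, 134, 179, 188, 203, 214] → cuts [6, 47, 64, 89, 122, 126, 134, 179, 188, 203, 214]
  HnxVI (TCCGT, off=4): starts [31, 42, 103, 139, 149, 170, 196, 207] → cuts [35, 46, 107, 143, 153, 174, 200, 211]
  SqiV (GCCCCTGC, off=5): starts [10, 19, 53, 69, 94, 111, 155] → cuts [15, 24, 58, 74, 99, 116, 160]

All cut coordinates (distinct, sorted): [6, 15, 24, 35, 46, 47, 58, 64, 74, 89, 99, 107, 116, 122, 126, 134, 143, 153, 160, 174, 179, 188, 200, 203, 211, 214]

Fragment lengths:
  6→15: 9 bp
  15→24: 9 bp
  24→35: 11 bp
  35→46: 11 bp
  46→47: 1 bp
  47→58: 11 bp
  58→64: 6 bp
  64→74: 10 bp
  74→89: 15 bp
  89→99: 10 bp
  99→107: 8 bp
  107→116: 9 bp
  116→122: 6 bp
  122→126: 4 bp
  126→134: 8 bp
  134→143: 9 bp
  143→153: 10 bp
  153→160: 7 bp
  160→174: 14 bp
  174→179: 5 bp
  179→188: 9 bp
  188→200: 12 bp
  200→203: 3 bp
  203→211: 8 bp
  211→214: 3 bp
  214→6 (wrap): 217-214+6 = 9 bp

[1,3,3,4,5,6,6,7,8,8,8,9,9,9,9,9,9,10,10,10,11,11,11,12,14,15]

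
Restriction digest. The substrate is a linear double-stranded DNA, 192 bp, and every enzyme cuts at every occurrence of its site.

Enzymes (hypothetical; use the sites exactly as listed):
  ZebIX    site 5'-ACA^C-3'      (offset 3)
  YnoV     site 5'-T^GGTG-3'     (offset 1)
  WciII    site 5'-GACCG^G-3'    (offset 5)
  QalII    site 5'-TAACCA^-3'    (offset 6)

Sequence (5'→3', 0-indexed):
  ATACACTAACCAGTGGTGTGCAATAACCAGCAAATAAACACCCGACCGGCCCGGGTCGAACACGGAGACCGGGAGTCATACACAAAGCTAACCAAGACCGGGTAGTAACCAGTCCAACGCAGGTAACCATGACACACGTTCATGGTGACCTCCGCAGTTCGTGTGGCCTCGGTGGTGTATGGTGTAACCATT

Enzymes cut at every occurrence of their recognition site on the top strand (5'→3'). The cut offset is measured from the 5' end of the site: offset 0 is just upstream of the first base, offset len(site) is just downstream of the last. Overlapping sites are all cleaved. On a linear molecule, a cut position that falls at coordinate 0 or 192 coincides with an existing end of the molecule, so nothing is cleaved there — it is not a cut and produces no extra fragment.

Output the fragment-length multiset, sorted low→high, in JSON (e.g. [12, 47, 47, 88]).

Per-enzyme occurrences:
  ZebIX ACAC/3: at [2, 37, 59, 79, 131, 133] ⇒ [5, 40, 62, 82, 134, 136]
  YnoV TGGTG/1: at [13, 142, 172, 179] ⇒ [14, 143, 173, 180]
  WciII GACCGG/5: at [43, 66, 95] ⇒ [48, 71, 100]
  QalII TAACCA/6: at [6, 23, 88, 105, 123, 184] ⇒ [12, 29, 94, 111, 129, 190]

All cut coordinates (distinct, sorted): [5, 12, 14, 29, 40, 48, 62, 71, 82, 94, 100, 111, 129, 134, 136, 143, 173, 180, 190]

Fragment lengths:
  [0,5): 5 bp
  [5,12): 7 bp
  [12,14): 2 bp
  [14,29): 15 bp
  [29,40): 11 bp
  [40,48): 8 bp
  [48,62): 14 bp
  [62,71): 9 bp
  [71,82): 11 bp
  [82,94): 12 bp
  [94,100): 6 bp
  [100,111): 11 bp
  [111,129): 18 bp
  [129,134): 5 bp
  [134,136): 2 bp
  [136,143): 7 bp
  [143,173): 30 bp
  [173,180): 7 bp
  [180,190): 10 bp
  [190,192): 2 bp

[2,2,2,5,5,6,7,7,7,8,9,10,11,11,11,12,14,15,18,30]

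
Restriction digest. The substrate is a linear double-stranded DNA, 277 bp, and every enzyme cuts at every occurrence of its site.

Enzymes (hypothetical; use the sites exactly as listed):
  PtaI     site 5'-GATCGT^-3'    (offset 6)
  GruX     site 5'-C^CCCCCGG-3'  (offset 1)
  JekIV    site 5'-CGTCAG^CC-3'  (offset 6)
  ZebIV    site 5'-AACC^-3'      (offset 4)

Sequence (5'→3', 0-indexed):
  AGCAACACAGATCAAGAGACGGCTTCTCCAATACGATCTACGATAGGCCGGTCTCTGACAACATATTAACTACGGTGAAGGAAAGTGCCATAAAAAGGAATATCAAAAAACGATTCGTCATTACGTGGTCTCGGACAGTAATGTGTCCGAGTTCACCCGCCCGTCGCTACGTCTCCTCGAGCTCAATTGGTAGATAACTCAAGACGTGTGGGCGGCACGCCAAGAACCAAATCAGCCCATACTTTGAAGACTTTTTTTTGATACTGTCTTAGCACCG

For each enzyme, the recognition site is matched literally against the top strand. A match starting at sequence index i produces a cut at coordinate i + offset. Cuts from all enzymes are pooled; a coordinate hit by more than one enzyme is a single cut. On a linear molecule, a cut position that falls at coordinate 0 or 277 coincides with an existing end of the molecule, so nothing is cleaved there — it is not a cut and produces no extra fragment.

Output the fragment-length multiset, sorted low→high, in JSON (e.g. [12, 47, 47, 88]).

[49,228]

Scan for sites:
  PtaI (GATCGT, off=6): no sites
  GruX (CCCCCCGG, off=1): no sites
  JekIV (CGTCAGCC, off=6): no sites
  ZebIV (AACC, off=4): starts [224] → cuts [228]

All cut coordinates (distinct, sorted): [228]

Fragment lengths:
  [0,228): 228 bp
  [228,277): 49 bp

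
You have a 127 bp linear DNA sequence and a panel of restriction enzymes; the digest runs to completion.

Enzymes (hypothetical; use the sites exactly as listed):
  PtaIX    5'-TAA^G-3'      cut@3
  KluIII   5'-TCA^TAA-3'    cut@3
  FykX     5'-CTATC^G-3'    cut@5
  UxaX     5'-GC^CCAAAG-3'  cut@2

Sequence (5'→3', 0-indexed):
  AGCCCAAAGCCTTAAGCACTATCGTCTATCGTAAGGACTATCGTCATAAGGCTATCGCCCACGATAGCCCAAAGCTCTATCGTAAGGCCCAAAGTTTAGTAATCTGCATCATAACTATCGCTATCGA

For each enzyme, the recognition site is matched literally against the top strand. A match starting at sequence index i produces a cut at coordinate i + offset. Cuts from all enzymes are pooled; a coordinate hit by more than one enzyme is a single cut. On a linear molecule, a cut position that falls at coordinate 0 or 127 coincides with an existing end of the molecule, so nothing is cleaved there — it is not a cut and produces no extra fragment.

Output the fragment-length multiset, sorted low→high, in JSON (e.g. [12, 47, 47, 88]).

Scan for sites:
  PtaIX (TAAG, off=3): starts [12, 31, 46, 82] → cuts [15, 34, 49, 85]
  KluIII (TCATAA, off=3): starts [43, 108] → cuts [46, 111]
  FykX (CTATCG, off=5): starts [18, 25, 37, 51, 76, 114, 120] → cuts [23, 30, 42, 56, 81, 119, 125]
  UxaX (GCCCAAAG, off=2): starts [1, 66, 86] → cuts [3, 68, 88]

Pooled cuts: [3, 15, 23, 30, 34, 42, 46, 49, 56, 68, 81, 85, 88, 111, 119, 125]

Fragment lengths:
  [0,3): 3 bp
  [3,15): 12 bp
  [15,23): 8 bp
  [23,30): 7 bp
  [30,34): 4 bp
  [34,42): 8 bp
  [42,46): 4 bp
  [46,49): 3 bp
  [49,56): 7 bp
  [56,68): 12 bp
  [68,81): 13 bp
  [81,85): 4 bp
  [85,88): 3 bp
  [88,111): 23 bp
  [111,119): 8 bp
  [119,125): 6 bp
  [125,127): 2 bp

[2,3,3,3,4,4,4,6,7,7,8,8,8,12,12,13,23]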